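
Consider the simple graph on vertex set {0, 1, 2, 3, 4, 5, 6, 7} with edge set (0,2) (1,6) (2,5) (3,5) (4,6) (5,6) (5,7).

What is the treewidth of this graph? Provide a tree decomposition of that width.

Every bag has size at most 2, so the width is 2 − 1 = 1 and tw(G) ≤ 1. G has an edge, so its treewidth is at least 1. Combining the bounds, tw(G) = 1.

Treewidth 1.
One optimal decomposition is:
Bags: B1 = {1, 6}  B2 = {5, 6}  B3 = {2, 5}  B4 = {5, 7}  B5 = {3, 5}  B6 = {0, 2}  B7 = {4, 6}
Tree: B1–B2, B2–B3, B3–B4, B4–B5, B3–B6, B1–B7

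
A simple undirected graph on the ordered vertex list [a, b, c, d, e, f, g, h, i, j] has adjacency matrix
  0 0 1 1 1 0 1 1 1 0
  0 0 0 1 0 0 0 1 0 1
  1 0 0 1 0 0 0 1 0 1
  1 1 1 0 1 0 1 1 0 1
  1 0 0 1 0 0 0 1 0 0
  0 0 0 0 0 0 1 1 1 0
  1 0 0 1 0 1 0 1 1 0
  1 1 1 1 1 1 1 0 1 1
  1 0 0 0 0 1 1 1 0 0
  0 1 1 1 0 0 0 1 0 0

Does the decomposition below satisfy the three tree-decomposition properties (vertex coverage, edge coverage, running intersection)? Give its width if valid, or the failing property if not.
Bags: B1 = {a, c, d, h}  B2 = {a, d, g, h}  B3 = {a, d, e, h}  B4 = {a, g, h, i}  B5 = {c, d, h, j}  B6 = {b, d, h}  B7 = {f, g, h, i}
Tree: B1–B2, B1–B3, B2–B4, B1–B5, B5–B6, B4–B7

No — edge (j,b) lies in no bag.

A tree decomposition must satisfy three properties: every vertex lies in some bag; for every edge, both endpoints lie together in some bag; and for every vertex, the bags containing it form a connected subtree. Here edge (j,b) lies in no bag, so the decomposition is invalid.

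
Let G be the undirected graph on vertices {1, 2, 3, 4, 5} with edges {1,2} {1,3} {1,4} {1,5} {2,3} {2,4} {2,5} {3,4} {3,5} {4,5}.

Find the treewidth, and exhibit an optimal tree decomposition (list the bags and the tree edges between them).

Treewidth 4.
One optimal decomposition is:
Bags: B1 = {1, 2, 3, 4, 5}
Tree: (single bag)

A single bag containing all 5 vertices is trivially a valid decomposition of width 4. Conversely, {1, 2, 3, 4, 5} is a clique of size 5, and the vertices of any clique must share a bag in every tree decomposition; so some bag has ≥ 5 vertices and tw(G) ≥ 4. Combining the bounds, tw(G) = 4.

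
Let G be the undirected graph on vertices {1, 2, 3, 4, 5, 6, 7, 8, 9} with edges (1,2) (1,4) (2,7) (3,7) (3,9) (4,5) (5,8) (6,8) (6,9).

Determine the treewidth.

A width-2 tree decomposition is:
Bags: B1 = {5, 6, 8}  B2 = {5, 6, 9}  B3 = {3, 5, 9}  B4 = {3, 5, 7}  B5 = {2, 5, 7}  B6 = {1, 2, 5}  B7 = {1, 4, 5}
Tree: B1–B2, B2–B3, B3–B4, B4–B5, B5–B6, B6–B7
Every bag has size at most 3, so the width is 3 − 1 = 2 and tw(G) ≤ 2. The edges 5–8–6–9–3–7–2–1–4–5 form a cycle, so G is not a tree and its treewidth is at least 2. Therefore the treewidth is 2.

2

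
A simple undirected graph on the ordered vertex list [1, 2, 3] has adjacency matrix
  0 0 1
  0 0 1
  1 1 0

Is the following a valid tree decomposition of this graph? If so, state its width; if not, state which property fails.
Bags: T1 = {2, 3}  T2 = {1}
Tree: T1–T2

No — edge (3,1) lies in no bag.

A tree decomposition must satisfy three properties: every vertex lies in some bag; for every edge, both endpoints lie together in some bag; and for every vertex, the bags containing it form a connected subtree. Here edge (3,1) lies in no bag, so the decomposition is invalid.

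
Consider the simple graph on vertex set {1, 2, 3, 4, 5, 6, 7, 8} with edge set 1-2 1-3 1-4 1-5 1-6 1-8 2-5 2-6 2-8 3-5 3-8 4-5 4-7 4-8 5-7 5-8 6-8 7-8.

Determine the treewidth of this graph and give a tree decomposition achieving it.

The largest bag has 4 vertices, giving width 3; this decomposition certifies tw(G) ≤ 3. On the other hand G contains the 4-clique {1, 2, 5, 8}. A clique must lie in a single bag of any decomposition, so no decomposition can have width below 3. Therefore the treewidth is 3.

Treewidth 3.
One such decomposition:
Bags: B1 = {1, 2, 5, 8}  B2 = {1, 2, 6, 8}  B3 = {1, 3, 5, 8}  B4 = {1, 4, 5, 8}  B5 = {4, 5, 7, 8}
Tree: B1–B2, B1–B3, B1–B4, B4–B5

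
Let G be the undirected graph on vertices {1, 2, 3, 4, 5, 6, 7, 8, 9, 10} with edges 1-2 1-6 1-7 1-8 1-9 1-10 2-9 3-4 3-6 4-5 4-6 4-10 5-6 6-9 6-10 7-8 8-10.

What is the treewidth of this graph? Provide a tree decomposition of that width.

Treewidth 2.
Bags: B1 = {4, 6, 10}  B2 = {3, 4, 6}  B3 = {1, 6, 10}  B4 = {1, 6, 9}  B5 = {1, 8, 10}  B6 = {4, 5, 6}  B7 = {1, 7, 8}  B8 = {1, 2, 9}
Tree: B1–B2, B1–B3, B3–B4, B3–B5, B1–B6, B5–B7, B4–B8

The largest bag has 3 vertices, giving width 2; this decomposition certifies tw(G) ≤ 2. On the other hand G contains the 3-clique {1, 8, 10}. A clique must lie in a single bag of any decomposition, so no decomposition can have width below 2. Therefore the treewidth is 2.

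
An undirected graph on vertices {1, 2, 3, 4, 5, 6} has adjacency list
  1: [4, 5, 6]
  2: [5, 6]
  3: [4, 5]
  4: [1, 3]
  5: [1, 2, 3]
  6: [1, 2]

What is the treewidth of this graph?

A width-2 tree decomposition is:
Bags: B1 = {1, 2, 6}  B2 = {1, 2, 5}  B3 = {1, 4, 5}  B4 = {3, 4, 5}
Tree: B1–B2, B2–B3, B3–B4
Every bag has size at most 3, so the width is 3 − 1 = 2 and tw(G) ≤ 2. For the lower bound, G contains the cycle 6–2–5–1–6, so G is not a forest; only forests have treewidth ≤ 1, hence tw(G) ≥ 2. Combining the bounds, tw(G) = 2.

2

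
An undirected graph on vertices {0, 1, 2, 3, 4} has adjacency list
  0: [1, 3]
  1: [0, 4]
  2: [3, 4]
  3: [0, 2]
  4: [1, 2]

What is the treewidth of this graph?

2

A width-2 tree decomposition is:
Bags: B1 = {0, 2, 3}  B2 = {0, 2, 4}  B3 = {0, 1, 4}
Tree: B1–B2, B2–B3
The largest bag has 3 vertices, giving width 2; this decomposition certifies tw(G) ≤ 2. The edges 0–3–2–4–1–0 form a cycle, so G is not a tree and its treewidth is at least 2. Combining the bounds, tw(G) = 2.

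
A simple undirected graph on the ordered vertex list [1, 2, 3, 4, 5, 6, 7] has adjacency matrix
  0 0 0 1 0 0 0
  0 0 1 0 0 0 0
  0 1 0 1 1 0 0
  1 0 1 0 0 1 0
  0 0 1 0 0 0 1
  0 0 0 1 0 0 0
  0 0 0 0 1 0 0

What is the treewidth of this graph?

1

A width-1 tree decomposition is:
Bags: B1 = {3, 5}  B2 = {3, 4}  B3 = {2, 3}  B4 = {4, 6}  B5 = {1, 4}  B6 = {5, 7}
Tree: B1–B2, B1–B3, B2–B4, B4–B5, B1–B6
Every bag has size at most 2, so the width is 2 − 1 = 1 and tw(G) ≤ 1. G has an edge, so its treewidth is at least 1. Therefore the treewidth is 1.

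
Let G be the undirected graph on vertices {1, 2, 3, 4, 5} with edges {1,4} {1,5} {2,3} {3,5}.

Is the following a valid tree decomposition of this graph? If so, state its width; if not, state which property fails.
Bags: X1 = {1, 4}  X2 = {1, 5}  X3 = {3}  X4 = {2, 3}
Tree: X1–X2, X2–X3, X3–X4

No — edge (5,3) lies in no bag.

A tree decomposition must satisfy three properties: every vertex lies in some bag; for every edge, both endpoints lie together in some bag; and for every vertex, the bags containing it form a connected subtree. Here edge (5,3) lies in no bag, so the decomposition is invalid.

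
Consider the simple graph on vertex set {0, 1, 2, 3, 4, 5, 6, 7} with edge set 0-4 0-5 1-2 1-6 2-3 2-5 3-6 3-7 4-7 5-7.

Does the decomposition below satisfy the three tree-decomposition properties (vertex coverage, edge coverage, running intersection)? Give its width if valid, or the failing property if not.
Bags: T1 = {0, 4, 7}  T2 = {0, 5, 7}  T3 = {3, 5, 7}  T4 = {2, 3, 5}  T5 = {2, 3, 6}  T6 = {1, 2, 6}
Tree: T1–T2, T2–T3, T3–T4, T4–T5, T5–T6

Every vertex of G appears in some bag (union = {0, 1, 2, 3, 4, 5, 6, 7}); every edge is covered by a bag; and for each vertex v the set of bags containing v is connected in the bag tree. The decomposition is therefore valid. The largest bag has 3 vertices, so the width is 2.

Yes; width 2.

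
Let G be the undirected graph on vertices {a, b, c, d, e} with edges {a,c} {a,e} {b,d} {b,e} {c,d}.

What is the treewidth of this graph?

A width-2 tree decomposition is:
Bags: B1 = {b, c, d}  B2 = {b, c, e}  B3 = {a, c, e}
Tree: B1–B2, B2–B3
Each bag holds 3 vertices, so the decomposition has width 2, which upper-bounds the treewidth. Since c–d–b–e–a–c is a cycle in G, G is not acyclic. Forests are exactly the graphs of treewidth ≤ 1, so tw(G) ≥ 2. Hence tw(G) = 2 exactly.

2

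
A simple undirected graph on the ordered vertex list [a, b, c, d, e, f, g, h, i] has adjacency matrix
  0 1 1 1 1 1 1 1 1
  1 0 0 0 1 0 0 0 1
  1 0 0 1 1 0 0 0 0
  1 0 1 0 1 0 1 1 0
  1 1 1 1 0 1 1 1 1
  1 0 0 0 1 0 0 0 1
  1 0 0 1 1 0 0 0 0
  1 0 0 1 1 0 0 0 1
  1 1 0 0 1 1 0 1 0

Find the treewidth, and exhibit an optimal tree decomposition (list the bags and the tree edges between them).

Treewidth 3.
One such decomposition:
Bags: B1 = {a, d, e, h}  B2 = {a, e, h, i}  B3 = {a, c, d, e}  B4 = {a, d, e, g}  B5 = {a, e, f, i}  B6 = {a, b, e, i}
Tree: B1–B2, B1–B3, B3–B4, B2–B5, B2–B6

Each bag holds 4 vertices, so the decomposition has width 3, which upper-bounds the treewidth. On the other hand G contains the 4-clique {a, d, e, g}. A clique must lie in a single bag of any decomposition, so no decomposition can have width below 3. Combining the bounds, tw(G) = 3.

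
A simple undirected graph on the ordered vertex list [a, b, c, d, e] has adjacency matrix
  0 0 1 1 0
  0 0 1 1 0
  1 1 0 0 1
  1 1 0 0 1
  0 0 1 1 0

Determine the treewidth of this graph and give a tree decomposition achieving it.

Treewidth 2.
Bags: B1 = {a, c, d}  B2 = {c, d, e}  B3 = {b, c, d}
Tree: B1–B2, B2–B3

Every bag has size at most 3, so the width is 3 − 1 = 2 and tw(G) ≤ 2. Since d–a–c–e–d is a cycle in G, G is not acyclic. Forests are exactly the graphs of treewidth ≤ 1, so tw(G) ≥ 2. Hence tw(G) = 2 exactly.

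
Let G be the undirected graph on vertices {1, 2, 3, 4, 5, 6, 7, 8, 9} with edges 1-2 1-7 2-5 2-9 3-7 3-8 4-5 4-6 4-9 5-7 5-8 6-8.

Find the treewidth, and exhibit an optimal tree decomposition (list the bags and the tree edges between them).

Treewidth 3.
Bags: B1 = {3, 4, 6, 8}  B2 = {3, 4, 5, 8}  B3 = {3, 4, 5, 7}  B4 = {4, 5, 7, 9}  B5 = {2, 5, 7, 9}  B6 = {1, 2, 7, 9}
Tree: B1–B2, B2–B3, B3–B4, B4–B5, B5–B6

Every bag has size at most 4, so the width is 4 − 1 = 3 and tw(G) ≤ 3. For the lower bound: the 4 vertex sets {3,6,8}, {4}, {5}, {1,2,7,9} are disjoint, each induces a connected subgraph, and every pair is joined by at least one edge of G. Contracting each set to a single vertex therefore yields K_{4} as a minor, and since treewidth is minor-monotone, tw(G) ≥ tw(K_{4}) = 3. The upper and lower bounds meet at 3, so that is the treewidth.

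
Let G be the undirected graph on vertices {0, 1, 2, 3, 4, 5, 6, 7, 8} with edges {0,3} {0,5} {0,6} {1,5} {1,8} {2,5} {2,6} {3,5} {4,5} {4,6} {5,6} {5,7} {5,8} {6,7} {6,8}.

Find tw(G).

A width-2 tree decomposition is:
Bags: B1 = {0, 5, 6}  B2 = {4, 5, 6}  B3 = {5, 6, 8}  B4 = {2, 5, 6}  B5 = {5, 6, 7}  B6 = {1, 5, 8}  B7 = {0, 3, 5}
Tree: B1–B2, B2–B3, B1–B4, B2–B5, B3–B6, B1–B7
Each bag holds 3 vertices, so the decomposition has width 2, which upper-bounds the treewidth. Conversely, {1, 5, 8} is a clique of size 3, and the vertices of any clique must share a bag in every tree decomposition; so some bag has ≥ 3 vertices and tw(G) ≥ 2. Hence tw(G) = 2 exactly.

2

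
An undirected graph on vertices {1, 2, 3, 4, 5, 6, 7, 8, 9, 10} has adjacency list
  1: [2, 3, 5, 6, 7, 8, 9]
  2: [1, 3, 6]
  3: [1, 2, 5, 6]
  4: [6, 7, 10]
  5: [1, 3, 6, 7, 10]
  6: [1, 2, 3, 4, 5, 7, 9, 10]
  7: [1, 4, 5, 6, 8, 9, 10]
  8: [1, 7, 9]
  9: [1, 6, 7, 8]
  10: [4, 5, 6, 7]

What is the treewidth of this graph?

3

A width-3 tree decomposition is:
Bags: B1 = {1, 5, 6, 7}  B2 = {1, 3, 5, 6}  B3 = {1, 6, 7, 9}  B4 = {1, 7, 8, 9}  B5 = {5, 6, 7, 10}  B6 = {4, 6, 7, 10}  B7 = {1, 2, 3, 6}
Tree: B1–B2, B1–B3, B3–B4, B1–B5, B5–B6, B2–B7
Each bag holds 4 vertices, so the decomposition has width 3, which upper-bounds the treewidth. For the lower bound, the 4 vertices {1, 7, 8, 9} are pairwise adjacent, and any tree decomposition puts a clique entirely inside one bag — forcing width ≥ 3. The upper and lower bounds meet at 3, so that is the treewidth.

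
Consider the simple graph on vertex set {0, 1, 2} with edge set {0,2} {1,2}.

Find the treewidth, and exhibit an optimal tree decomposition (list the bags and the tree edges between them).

Each bag holds 2 vertices, so the decomposition has width 1, which upper-bounds the treewidth. Since G has at least one edge (e.g. 0–2), it is not an edgeless graph, so tw(G) ≥ 1. Therefore the treewidth is 1.

Treewidth 1.
One such decomposition:
Bags: B1 = {0, 2}  B2 = {1, 2}
Tree: B1–B2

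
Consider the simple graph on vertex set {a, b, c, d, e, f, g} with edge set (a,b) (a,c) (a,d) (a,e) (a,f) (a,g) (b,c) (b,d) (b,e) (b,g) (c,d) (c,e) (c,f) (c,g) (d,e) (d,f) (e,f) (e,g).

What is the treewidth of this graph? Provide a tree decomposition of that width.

Treewidth 4.
Bags: B1 = {a, c, d, e, f}  B2 = {a, b, c, d, e}  B3 = {a, b, c, e, g}
Tree: B1–B2, B2–B3

Each bag holds 5 vertices, so the decomposition has width 4, which upper-bounds the treewidth. On the other hand G contains the 5-clique {a, c, d, e, f}. A clique must lie in a single bag of any decomposition, so no decomposition can have width below 4. The upper and lower bounds meet at 4, so that is the treewidth.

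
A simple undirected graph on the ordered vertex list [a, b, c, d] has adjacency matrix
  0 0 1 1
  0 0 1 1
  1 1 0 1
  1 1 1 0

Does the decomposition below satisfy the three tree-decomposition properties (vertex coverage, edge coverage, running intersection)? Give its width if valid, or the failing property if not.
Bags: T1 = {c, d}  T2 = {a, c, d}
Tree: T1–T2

No — vertex b appears in no bag.

A tree decomposition must satisfy three properties: every vertex lies in some bag; for every edge, both endpoints lie together in some bag; and for every vertex, the bags containing it form a connected subtree. Here vertex b appears in no bag, so the decomposition is invalid.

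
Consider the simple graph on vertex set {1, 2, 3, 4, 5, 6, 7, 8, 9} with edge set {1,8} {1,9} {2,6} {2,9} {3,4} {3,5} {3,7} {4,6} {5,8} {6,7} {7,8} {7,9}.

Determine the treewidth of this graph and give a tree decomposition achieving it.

Treewidth 3.
One such decomposition:
Bags: B1 = {1, 2, 8, 9}  B2 = {2, 7, 8, 9}  B3 = {2, 6, 7, 8}  B4 = {5, 6, 7, 8}  B5 = {3, 5, 6, 7}  B6 = {3, 4, 5, 6}
Tree: B1–B2, B2–B3, B3–B4, B4–B5, B5–B6

The largest bag has 4 vertices, giving width 3; this decomposition certifies tw(G) ≤ 3. For the lower bound: the 4 vertex sets {1,2,9}, {8}, {7}, {3,4,5,6} are disjoint, each induces a connected subgraph, and every pair is joined by at least one edge of G. Contracting each set to a single vertex therefore yields K_{4} as a minor, and since treewidth is minor-monotone, tw(G) ≥ tw(K_{4}) = 3. Hence tw(G) = 3 exactly.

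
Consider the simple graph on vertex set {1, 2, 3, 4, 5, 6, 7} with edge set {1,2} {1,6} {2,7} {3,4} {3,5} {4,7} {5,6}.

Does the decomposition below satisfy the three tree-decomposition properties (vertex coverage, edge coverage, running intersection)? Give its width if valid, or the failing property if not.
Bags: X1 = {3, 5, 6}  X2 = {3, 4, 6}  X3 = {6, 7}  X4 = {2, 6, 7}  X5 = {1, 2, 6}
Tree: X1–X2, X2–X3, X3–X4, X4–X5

A tree decomposition must satisfy three properties: every vertex lies in some bag; for every edge, both endpoints lie together in some bag; and for every vertex, the bags containing it form a connected subtree. Here edge (4,7) lies in no bag, so the decomposition is invalid.

No — edge (4,7) lies in no bag.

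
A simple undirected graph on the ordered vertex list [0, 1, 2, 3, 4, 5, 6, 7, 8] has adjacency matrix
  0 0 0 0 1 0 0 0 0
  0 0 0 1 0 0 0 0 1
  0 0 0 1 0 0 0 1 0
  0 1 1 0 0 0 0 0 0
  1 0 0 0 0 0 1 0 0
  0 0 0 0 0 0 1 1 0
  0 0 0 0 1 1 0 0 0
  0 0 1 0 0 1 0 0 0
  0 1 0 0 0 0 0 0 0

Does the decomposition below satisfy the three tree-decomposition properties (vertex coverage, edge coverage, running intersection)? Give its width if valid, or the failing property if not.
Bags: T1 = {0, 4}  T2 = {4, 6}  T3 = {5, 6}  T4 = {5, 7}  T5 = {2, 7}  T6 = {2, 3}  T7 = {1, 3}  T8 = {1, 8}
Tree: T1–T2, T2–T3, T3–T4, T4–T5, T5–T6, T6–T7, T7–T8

Checking the three conditions: (i) the bags cover all of {0, 1, 2, 3, 4, 5, 6, 7, 8}; (ii) for each edge, some bag contains both endpoints; (iii) the bags containing any fixed vertex form a subtree. All hold, so the decomposition is valid with width 2 − 1 = 1.

Yes; width 1.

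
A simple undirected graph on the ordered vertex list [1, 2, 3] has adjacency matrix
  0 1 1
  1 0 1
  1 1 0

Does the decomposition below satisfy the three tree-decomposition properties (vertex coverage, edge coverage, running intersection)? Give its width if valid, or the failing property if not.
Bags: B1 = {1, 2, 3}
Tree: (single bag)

Yes; width 2.

Vertex coverage: the bags together contain {1, 2, 3}, the full vertex set. Edge coverage: each edge of G has both endpoints in at least one bag. Running intersection: for every vertex, the bags containing it form a connected subtree. All three properties hold, so this is a valid tree decomposition of width max|bag| − 1 = 2, and hence tw(G) ≤ 2.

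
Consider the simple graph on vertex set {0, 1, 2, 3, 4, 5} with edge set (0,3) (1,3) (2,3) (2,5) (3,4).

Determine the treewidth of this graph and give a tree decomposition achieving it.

Treewidth 1.
Bags: B1 = {3, 4}  B2 = {0, 3}  B3 = {2, 3}  B4 = {1, 3}  B5 = {2, 5}
Tree: B1–B2, B2–B3, B1–B4, B3–B5

The largest bag has 2 vertices, giving width 1; this decomposition certifies tw(G) ≤ 1. Since G has at least one edge (e.g. 4–3), it is not an edgeless graph, so tw(G) ≥ 1. The upper and lower bounds meet at 1, so that is the treewidth.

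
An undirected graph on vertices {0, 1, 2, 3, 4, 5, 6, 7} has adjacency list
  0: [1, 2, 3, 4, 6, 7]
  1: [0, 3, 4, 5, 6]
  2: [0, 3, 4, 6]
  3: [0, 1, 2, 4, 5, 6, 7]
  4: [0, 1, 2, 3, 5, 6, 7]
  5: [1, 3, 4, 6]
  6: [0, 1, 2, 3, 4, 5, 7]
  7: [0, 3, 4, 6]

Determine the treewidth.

A width-4 tree decomposition is:
Bags: B1 = {0, 3, 4, 6, 7}  B2 = {0, 2, 3, 4, 6}  B3 = {0, 1, 3, 4, 6}  B4 = {1, 3, 4, 5, 6}
Tree: B1–B2, B2–B3, B3–B4
Every bag has size at most 5, so the width is 5 − 1 = 4 and tw(G) ≤ 4. For the lower bound, the 5 vertices {0, 1, 3, 4, 6} are pairwise adjacent, and any tree decomposition puts a clique entirely inside one bag — forcing width ≥ 4. The upper and lower bounds meet at 4, so that is the treewidth.

4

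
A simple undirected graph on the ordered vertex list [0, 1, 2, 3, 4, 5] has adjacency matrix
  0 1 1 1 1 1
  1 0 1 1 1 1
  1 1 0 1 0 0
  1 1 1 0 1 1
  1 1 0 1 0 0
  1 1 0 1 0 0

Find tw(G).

A width-3 tree decomposition is:
Bags: B1 = {0, 1, 2, 3}  B2 = {0, 1, 3, 5}  B3 = {0, 1, 3, 4}
Tree: B1–B2, B1–B3
Each bag holds 4 vertices, so the decomposition has width 3, which upper-bounds the treewidth. Conversely, {0, 1, 2, 3} is a clique of size 4, and the vertices of any clique must share a bag in every tree decomposition; so some bag has ≥ 4 vertices and tw(G) ≥ 3. Hence tw(G) = 3 exactly.

3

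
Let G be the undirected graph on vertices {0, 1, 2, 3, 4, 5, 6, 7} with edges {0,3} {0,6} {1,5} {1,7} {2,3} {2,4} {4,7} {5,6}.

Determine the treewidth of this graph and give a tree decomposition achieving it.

The largest bag has 3 vertices, giving width 2; this decomposition certifies tw(G) ≤ 2. Since 4–7–1–5–6–0–3–2–4 is a cycle in G, G is not acyclic. Forests are exactly the graphs of treewidth ≤ 1, so tw(G) ≥ 2. The upper and lower bounds meet at 2, so that is the treewidth.

Treewidth 2.
One such decomposition:
Bags: B1 = {1, 4, 7}  B2 = {1, 4, 5}  B3 = {4, 5, 6}  B4 = {0, 4, 6}  B5 = {0, 3, 4}  B6 = {2, 3, 4}
Tree: B1–B2, B2–B3, B3–B4, B4–B5, B5–B6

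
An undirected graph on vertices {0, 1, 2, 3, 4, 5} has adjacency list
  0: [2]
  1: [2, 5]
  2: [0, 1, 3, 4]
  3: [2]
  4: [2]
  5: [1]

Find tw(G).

1

A width-1 tree decomposition is:
Bags: B1 = {1, 2}  B2 = {0, 2}  B3 = {1, 5}  B4 = {2, 4}  B5 = {2, 3}
Tree: B1–B2, B1–B3, B2–B4, B4–B5
The largest bag has 2 vertices, giving width 1; this decomposition certifies tw(G) ≤ 1. G has an edge, so its treewidth is at least 1. The upper and lower bounds meet at 1, so that is the treewidth.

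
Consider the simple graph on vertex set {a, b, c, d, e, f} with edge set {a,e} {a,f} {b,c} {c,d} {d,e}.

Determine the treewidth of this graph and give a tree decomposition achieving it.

Every bag has size at most 2, so the width is 2 − 1 = 1 and tw(G) ≤ 1. Any graph with an edge has treewidth ≥ 1, and G has the edge b–c. Hence tw(G) = 1 exactly.

Treewidth 1.
One such decomposition:
Bags: B1 = {b, c}  B2 = {c, d}  B3 = {d, e}  B4 = {a, e}  B5 = {a, f}
Tree: B1–B2, B2–B3, B3–B4, B4–B5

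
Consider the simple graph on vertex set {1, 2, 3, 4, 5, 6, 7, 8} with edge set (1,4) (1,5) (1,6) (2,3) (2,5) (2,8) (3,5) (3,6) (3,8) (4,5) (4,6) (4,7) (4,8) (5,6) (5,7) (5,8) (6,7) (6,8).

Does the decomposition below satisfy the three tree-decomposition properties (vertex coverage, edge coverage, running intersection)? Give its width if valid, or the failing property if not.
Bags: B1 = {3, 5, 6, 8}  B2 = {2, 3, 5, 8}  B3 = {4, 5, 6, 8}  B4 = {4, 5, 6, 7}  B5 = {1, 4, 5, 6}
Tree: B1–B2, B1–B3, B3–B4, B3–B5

Yes; width 3.

Every vertex of G appears in some bag (union = {1, 2, 3, 4, 5, 6, 7, 8}); every edge is covered by a bag; and for each vertex v the set of bags containing v is connected in the bag tree. The decomposition is therefore valid. The largest bag has 4 vertices, so the width is 3.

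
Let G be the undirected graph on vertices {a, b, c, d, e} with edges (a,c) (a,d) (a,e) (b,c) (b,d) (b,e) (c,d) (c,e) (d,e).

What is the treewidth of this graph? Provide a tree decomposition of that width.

Treewidth 3.
One optimal decomposition is:
Bags: B1 = {a, c, d, e}  B2 = {b, c, d, e}
Tree: B1–B2

Every bag has size at most 4, so the width is 4 − 1 = 3 and tw(G) ≤ 3. On the other hand G contains the 4-clique {a, c, d, e}. A clique must lie in a single bag of any decomposition, so no decomposition can have width below 3. Therefore the treewidth is 3.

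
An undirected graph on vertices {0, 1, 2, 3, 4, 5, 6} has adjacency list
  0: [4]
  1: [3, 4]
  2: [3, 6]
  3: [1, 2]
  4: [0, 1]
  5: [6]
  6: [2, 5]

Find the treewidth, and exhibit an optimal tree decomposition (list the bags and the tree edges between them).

Each bag holds 2 vertices, so the decomposition has width 1, which upper-bounds the treewidth. Any graph with an edge has treewidth ≥ 1, and G has the edge 5–6. Combining the bounds, tw(G) = 1.

Treewidth 1.
One such decomposition:
Bags: B1 = {5, 6}  B2 = {2, 6}  B3 = {2, 3}  B4 = {1, 3}  B5 = {1, 4}  B6 = {0, 4}
Tree: B1–B2, B2–B3, B3–B4, B4–B5, B5–B6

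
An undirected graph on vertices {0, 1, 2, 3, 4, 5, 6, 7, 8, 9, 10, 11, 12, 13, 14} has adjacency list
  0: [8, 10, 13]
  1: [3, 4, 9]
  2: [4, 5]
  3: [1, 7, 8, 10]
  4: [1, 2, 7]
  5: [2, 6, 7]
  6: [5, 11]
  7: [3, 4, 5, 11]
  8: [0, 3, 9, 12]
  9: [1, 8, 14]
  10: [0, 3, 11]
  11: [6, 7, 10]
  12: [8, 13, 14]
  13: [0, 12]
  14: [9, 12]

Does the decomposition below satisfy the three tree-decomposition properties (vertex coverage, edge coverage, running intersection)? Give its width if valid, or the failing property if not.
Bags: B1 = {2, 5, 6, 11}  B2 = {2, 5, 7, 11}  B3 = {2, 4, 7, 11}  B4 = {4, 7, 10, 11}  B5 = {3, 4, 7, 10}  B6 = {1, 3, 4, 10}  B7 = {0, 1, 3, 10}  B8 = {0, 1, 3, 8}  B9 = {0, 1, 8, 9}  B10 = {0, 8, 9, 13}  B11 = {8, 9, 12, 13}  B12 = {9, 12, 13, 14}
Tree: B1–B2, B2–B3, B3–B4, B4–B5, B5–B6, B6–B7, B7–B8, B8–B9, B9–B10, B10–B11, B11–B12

Every vertex of G appears in some bag (union = {0, 1, 2, 3, 4, 5, 6, 7, 8, 9, 10, 11, 12, 13, 14}); every edge is covered by a bag; and for each vertex v the set of bags containing v is connected in the bag tree. The decomposition is therefore valid. The largest bag has 4 vertices, so the width is 3.

Yes; width 3.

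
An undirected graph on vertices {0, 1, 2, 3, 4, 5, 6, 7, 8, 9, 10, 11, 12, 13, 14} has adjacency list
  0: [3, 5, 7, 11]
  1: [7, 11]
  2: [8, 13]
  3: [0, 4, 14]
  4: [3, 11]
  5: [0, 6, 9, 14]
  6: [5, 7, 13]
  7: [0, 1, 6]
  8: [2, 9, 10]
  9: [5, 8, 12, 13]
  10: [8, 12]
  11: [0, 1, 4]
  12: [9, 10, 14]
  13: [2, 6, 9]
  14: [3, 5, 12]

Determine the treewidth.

3

A width-3 tree decomposition is:
Bags: B1 = {2, 8, 10, 13}  B2 = {8, 9, 10, 13}  B3 = {9, 10, 12, 13}  B4 = {6, 9, 12, 13}  B5 = {5, 6, 9, 12}  B6 = {5, 6, 12, 14}  B7 = {5, 6, 7, 14}  B8 = {0, 5, 7, 14}  B9 = {0, 3, 7, 14}  B10 = {0, 1, 3, 7}  B11 = {0, 1, 3, 11}  B12 = {1, 3, 4, 11}
Tree: B1–B2, B2–B3, B3–B4, B4–B5, B5–B6, B6–B7, B7–B8, B8–B9, B9–B10, B10–B11, B11–B12
The largest bag has 4 vertices, giving width 3; this decomposition certifies tw(G) ≤ 3. For the lower bound: the 4 vertex sets {2,8,10}, {13}, {9}, {5,6,12,14} are disjoint, each induces a connected subgraph, and every pair is joined by at least one edge of G. Contracting each set to a single vertex therefore yields K_{4} as a minor, and since treewidth is minor-monotone, tw(G) ≥ tw(K_{4}) = 3. Therefore the treewidth is 3.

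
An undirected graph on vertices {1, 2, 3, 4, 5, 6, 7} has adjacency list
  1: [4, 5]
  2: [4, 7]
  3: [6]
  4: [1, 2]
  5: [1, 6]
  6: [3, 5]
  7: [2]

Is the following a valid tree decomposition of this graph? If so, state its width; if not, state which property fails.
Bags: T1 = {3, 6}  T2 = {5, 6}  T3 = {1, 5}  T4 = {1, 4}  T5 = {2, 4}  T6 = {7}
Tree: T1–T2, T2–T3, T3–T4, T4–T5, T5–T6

A tree decomposition must satisfy three properties: every vertex lies in some bag; for every edge, both endpoints lie together in some bag; and for every vertex, the bags containing it form a connected subtree. Here edge (2,7) lies in no bag, so the decomposition is invalid.

No — edge (2,7) lies in no bag.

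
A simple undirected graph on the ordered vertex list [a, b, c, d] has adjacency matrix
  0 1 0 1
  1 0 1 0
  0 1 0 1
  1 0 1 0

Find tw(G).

A width-2 tree decomposition is:
Bags: B1 = {b, c, d}  B2 = {a, b, d}
Tree: B1–B2
Every bag has size at most 3, so the width is 3 − 1 = 2 and tw(G) ≤ 2. For the lower bound, G contains the cycle d–c–b–a–d, so G is not a forest; only forests have treewidth ≤ 1, hence tw(G) ≥ 2. Combining the bounds, tw(G) = 2.

2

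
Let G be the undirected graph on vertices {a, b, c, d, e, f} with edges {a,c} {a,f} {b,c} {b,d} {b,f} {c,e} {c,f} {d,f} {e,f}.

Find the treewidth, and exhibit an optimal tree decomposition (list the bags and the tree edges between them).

Treewidth 2.
Bags: B1 = {b, c, f}  B2 = {c, e, f}  B3 = {b, d, f}  B4 = {a, c, f}
Tree: B1–B2, B1–B3, B1–B4

Each bag holds 3 vertices, so the decomposition has width 2, which upper-bounds the treewidth. For the lower bound, the 3 vertices {b, d, f} are pairwise adjacent, and any tree decomposition puts a clique entirely inside one bag — forcing width ≥ 2. Combining the bounds, tw(G) = 2.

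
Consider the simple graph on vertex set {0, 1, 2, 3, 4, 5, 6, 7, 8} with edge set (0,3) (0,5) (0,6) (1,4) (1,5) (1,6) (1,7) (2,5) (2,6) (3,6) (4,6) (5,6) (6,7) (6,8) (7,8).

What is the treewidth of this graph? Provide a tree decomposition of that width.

Treewidth 2.
One such decomposition:
Bags: B1 = {1, 6, 7}  B2 = {1, 5, 6}  B3 = {0, 5, 6}  B4 = {0, 3, 6}  B5 = {2, 5, 6}  B6 = {1, 4, 6}  B7 = {6, 7, 8}
Tree: B1–B2, B2–B3, B3–B4, B3–B5, B1–B6, B1–B7

Every bag has size at most 3, so the width is 3 − 1 = 2 and tw(G) ≤ 2. On the other hand G contains the 3-clique {0, 3, 6}. A clique must lie in a single bag of any decomposition, so no decomposition can have width below 2. The upper and lower bounds meet at 2, so that is the treewidth.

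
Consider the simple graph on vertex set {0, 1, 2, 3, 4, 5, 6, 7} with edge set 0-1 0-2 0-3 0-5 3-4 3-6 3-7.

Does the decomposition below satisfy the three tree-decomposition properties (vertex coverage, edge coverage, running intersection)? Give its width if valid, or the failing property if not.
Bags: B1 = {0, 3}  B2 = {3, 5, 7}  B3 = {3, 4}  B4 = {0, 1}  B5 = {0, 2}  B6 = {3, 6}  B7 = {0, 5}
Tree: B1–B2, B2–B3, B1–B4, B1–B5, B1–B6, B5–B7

No — bags containing vertex 5 are not connected in the tree.

A tree decomposition must satisfy three properties: every vertex lies in some bag; for every edge, both endpoints lie together in some bag; and for every vertex, the bags containing it form a connected subtree. Here bags containing vertex 5 are not connected in the tree, so the decomposition is invalid.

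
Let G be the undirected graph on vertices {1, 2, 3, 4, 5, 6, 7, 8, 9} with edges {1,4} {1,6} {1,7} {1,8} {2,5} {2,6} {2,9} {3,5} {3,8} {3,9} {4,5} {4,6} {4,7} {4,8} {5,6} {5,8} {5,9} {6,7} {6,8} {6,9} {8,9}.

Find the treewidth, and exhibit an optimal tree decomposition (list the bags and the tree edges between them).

Treewidth 3.
One such decomposition:
Bags: B1 = {5, 6, 8, 9}  B2 = {4, 5, 6, 8}  B3 = {2, 5, 6, 9}  B4 = {1, 4, 6, 8}  B5 = {1, 4, 6, 7}  B6 = {3, 5, 8, 9}
Tree: B1–B2, B1–B3, B2–B4, B4–B5, B1–B6

Every bag has size at most 4, so the width is 4 − 1 = 3 and tw(G) ≤ 3. Conversely, {3, 5, 8, 9} is a clique of size 4, and the vertices of any clique must share a bag in every tree decomposition; so some bag has ≥ 4 vertices and tw(G) ≥ 3. Therefore the treewidth is 3.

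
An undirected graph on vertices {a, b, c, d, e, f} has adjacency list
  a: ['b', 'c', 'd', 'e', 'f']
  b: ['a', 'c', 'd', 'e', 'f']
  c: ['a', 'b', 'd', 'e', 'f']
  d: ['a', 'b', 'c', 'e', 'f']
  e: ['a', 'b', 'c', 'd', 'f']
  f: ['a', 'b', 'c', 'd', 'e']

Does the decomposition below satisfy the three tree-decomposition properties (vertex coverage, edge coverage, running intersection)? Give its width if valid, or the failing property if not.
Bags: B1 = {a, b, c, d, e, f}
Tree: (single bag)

Every vertex of G appears in some bag (union = {a, b, c, d, e, f}); every edge is covered by a bag; and for each vertex v the set of bags containing v is connected in the bag tree. The decomposition is therefore valid. The largest bag has 6 vertices, so the width is 5.

Yes; width 5.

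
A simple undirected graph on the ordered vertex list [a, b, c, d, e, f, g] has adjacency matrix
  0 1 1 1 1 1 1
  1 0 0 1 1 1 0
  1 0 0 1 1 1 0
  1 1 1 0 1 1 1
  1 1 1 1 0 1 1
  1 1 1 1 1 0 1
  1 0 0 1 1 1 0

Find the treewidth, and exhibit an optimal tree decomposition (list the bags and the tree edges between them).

The largest bag has 5 vertices, giving width 4; this decomposition certifies tw(G) ≤ 4. For the lower bound, the 5 vertices {a, d, e, f, g} are pairwise adjacent, and any tree decomposition puts a clique entirely inside one bag — forcing width ≥ 4. Therefore the treewidth is 4.

Treewidth 4.
Bags: B1 = {a, c, d, e, f}  B2 = {a, b, d, e, f}  B3 = {a, d, e, f, g}
Tree: B1–B2, B1–B3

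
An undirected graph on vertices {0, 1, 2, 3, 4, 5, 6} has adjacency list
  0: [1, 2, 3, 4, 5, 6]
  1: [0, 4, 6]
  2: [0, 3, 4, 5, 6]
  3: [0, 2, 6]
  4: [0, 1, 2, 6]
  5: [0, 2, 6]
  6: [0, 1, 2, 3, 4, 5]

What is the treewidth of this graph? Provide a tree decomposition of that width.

Treewidth 3.
One optimal decomposition is:
Bags: B1 = {0, 2, 4, 6}  B2 = {0, 2, 3, 6}  B3 = {0, 2, 5, 6}  B4 = {0, 1, 4, 6}
Tree: B1–B2, B2–B3, B1–B4

The largest bag has 4 vertices, giving width 3; this decomposition certifies tw(G) ≤ 3. Conversely, {0, 1, 4, 6} is a clique of size 4, and the vertices of any clique must share a bag in every tree decomposition; so some bag has ≥ 4 vertices and tw(G) ≥ 3. Therefore the treewidth is 3.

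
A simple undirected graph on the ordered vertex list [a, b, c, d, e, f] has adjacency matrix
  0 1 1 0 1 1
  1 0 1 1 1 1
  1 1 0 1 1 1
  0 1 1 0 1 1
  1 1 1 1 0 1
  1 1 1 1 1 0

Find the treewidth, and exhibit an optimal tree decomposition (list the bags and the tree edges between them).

Treewidth 4.
One such decomposition:
Bags: B1 = {b, c, d, e, f}  B2 = {a, b, c, e, f}
Tree: B1–B2

Every bag has size at most 5, so the width is 5 − 1 = 4 and tw(G) ≤ 4. On the other hand G contains the 5-clique {b, c, d, e, f}. A clique must lie in a single bag of any decomposition, so no decomposition can have width below 4. Combining the bounds, tw(G) = 4.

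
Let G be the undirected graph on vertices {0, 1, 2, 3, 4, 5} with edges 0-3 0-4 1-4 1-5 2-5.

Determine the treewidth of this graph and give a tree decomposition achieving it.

The largest bag has 2 vertices, giving width 1; this decomposition certifies tw(G) ≤ 1. Since G has at least one edge (e.g. 3–0), it is not an edgeless graph, so tw(G) ≥ 1. Therefore the treewidth is 1.

Treewidth 1.
One optimal decomposition is:
Bags: B1 = {0, 3}  B2 = {0, 4}  B3 = {1, 4}  B4 = {1, 5}  B5 = {2, 5}
Tree: B1–B2, B2–B3, B3–B4, B4–B5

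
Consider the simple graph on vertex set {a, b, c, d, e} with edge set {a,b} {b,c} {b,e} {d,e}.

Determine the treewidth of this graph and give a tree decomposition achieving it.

Treewidth 1.
One such decomposition:
Bags: B1 = {b, c}  B2 = {b, e}  B3 = {d, e}  B4 = {a, b}
Tree: B1–B2, B2–B3, B2–B4

Every bag has size at most 2, so the width is 2 − 1 = 1 and tw(G) ≤ 1. Since G has at least one edge (e.g. c–b), it is not an edgeless graph, so tw(G) ≥ 1. The upper and lower bounds meet at 1, so that is the treewidth.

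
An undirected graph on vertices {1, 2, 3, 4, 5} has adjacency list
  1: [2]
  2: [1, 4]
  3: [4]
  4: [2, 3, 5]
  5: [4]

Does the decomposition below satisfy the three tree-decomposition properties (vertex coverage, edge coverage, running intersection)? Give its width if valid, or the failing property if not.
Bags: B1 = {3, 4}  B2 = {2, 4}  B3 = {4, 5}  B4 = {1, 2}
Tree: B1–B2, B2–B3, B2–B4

Yes; width 1.

Vertex coverage: the bags together contain {1, 2, 3, 4, 5}, the full vertex set. Edge coverage: each edge of G has both endpoints in at least one bag. Running intersection: for every vertex, the bags containing it form a connected subtree. All three properties hold, so this is a valid tree decomposition of width max|bag| − 1 = 1, and hence tw(G) ≤ 1.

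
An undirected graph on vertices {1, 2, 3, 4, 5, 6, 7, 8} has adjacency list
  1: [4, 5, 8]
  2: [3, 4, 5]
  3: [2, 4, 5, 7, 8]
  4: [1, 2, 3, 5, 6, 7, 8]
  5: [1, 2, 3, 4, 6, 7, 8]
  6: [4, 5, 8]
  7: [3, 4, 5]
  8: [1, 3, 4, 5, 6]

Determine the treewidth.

A width-3 tree decomposition is:
Bags: B1 = {3, 4, 5, 7}  B2 = {3, 4, 5, 8}  B3 = {1, 4, 5, 8}  B4 = {2, 3, 4, 5}  B5 = {4, 5, 6, 8}
Tree: B1–B2, B2–B3, B2–B4, B2–B5
Every bag has size at most 4, so the width is 4 − 1 = 3 and tw(G) ≤ 3. On the other hand G contains the 4-clique {1, 4, 5, 8}. A clique must lie in a single bag of any decomposition, so no decomposition can have width below 3. Combining the bounds, tw(G) = 3.

3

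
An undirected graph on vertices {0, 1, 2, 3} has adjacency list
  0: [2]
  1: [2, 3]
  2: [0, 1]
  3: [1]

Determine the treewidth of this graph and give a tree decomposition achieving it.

Treewidth 1.
One such decomposition:
Bags: B1 = {1, 3}  B2 = {1, 2}  B3 = {0, 2}
Tree: B1–B2, B2–B3

Every bag has size at most 2, so the width is 2 − 1 = 1 and tw(G) ≤ 1. Since G has at least one edge (e.g. 3–1), it is not an edgeless graph, so tw(G) ≥ 1. The upper and lower bounds meet at 1, so that is the treewidth.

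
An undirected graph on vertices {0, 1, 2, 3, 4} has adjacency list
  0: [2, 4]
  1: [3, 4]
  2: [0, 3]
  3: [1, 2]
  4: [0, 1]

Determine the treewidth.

A width-2 tree decomposition is:
Bags: B1 = {1, 3, 4}  B2 = {2, 3, 4}  B3 = {0, 2, 4}
Tree: B1–B2, B2–B3
The largest bag has 3 vertices, giving width 2; this decomposition certifies tw(G) ≤ 2. For the lower bound, G contains the cycle 4–1–3–2–0–4, so G is not a forest; only forests have treewidth ≤ 1, hence tw(G) ≥ 2. Hence tw(G) = 2 exactly.

2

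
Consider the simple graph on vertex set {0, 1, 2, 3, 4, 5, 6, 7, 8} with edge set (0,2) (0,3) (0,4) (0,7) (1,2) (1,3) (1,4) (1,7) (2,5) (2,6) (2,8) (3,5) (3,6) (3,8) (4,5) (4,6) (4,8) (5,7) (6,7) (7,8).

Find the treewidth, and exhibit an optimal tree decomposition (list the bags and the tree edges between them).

Treewidth 4.
One such decomposition:
Bags: B1 = {1, 2, 3, 4, 7}  B2 = {2, 3, 4, 5, 7}  B3 = {2, 3, 4, 7, 8}  B4 = {0, 2, 3, 4, 7}  B5 = {2, 3, 4, 6, 7}
Tree: B1–B2, B2–B3, B3–B4, B4–B5

Every bag has size at most 5, so the width is 5 − 1 = 4 and tw(G) ≤ 4. For the lower bound: the 5 vertex sets {1,3}, {5,7}, {2,8}, {4}, {0} are disjoint, each induces a connected subgraph, and every pair is joined by at least one edge of G. Contracting each set to a single vertex therefore yields K_{5} as a minor, and since treewidth is minor-monotone, tw(G) ≥ tw(K_{5}) = 4. Combining the bounds, tw(G) = 4.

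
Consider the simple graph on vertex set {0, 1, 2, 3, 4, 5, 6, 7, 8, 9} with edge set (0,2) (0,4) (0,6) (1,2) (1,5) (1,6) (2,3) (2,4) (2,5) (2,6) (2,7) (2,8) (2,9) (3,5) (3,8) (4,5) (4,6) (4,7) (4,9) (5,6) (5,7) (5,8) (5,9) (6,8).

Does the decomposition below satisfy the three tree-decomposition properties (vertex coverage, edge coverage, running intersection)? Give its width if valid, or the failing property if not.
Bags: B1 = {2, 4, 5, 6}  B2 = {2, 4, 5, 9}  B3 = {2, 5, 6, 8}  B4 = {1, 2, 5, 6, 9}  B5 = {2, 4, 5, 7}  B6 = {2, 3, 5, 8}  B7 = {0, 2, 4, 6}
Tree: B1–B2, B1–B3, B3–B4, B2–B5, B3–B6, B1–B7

No — bags containing vertex 9 are not connected in the tree.

A tree decomposition must satisfy three properties: every vertex lies in some bag; for every edge, both endpoints lie together in some bag; and for every vertex, the bags containing it form a connected subtree. Here bags containing vertex 9 are not connected in the tree, so the decomposition is invalid.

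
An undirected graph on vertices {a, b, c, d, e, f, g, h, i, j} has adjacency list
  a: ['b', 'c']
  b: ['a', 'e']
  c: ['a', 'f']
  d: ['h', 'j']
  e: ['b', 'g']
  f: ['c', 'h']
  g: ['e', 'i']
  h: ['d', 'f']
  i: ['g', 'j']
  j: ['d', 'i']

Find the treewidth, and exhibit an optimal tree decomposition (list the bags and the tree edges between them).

Treewidth 2.
Bags: B1 = {e, g, i}  B2 = {b, e, i}  B3 = {a, b, i}  B4 = {a, c, i}  B5 = {c, f, i}  B6 = {f, h, i}  B7 = {d, h, i}  B8 = {d, i, j}
Tree: B1–B2, B2–B3, B3–B4, B4–B5, B5–B6, B6–B7, B7–B8

The largest bag has 3 vertices, giving width 2; this decomposition certifies tw(G) ≤ 2. The edges i–g–e–b–a–c–f–h–d–j–i form a cycle, so G is not a tree and its treewidth is at least 2. Hence tw(G) = 2 exactly.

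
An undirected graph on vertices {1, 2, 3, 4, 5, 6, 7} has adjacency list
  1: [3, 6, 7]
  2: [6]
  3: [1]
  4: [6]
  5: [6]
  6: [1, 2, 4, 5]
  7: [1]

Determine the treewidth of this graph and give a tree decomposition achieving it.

Treewidth 1.
One optimal decomposition is:
Bags: B1 = {5, 6}  B2 = {1, 6}  B3 = {4, 6}  B4 = {1, 7}  B5 = {2, 6}  B6 = {1, 3}
Tree: B1–B2, B1–B3, B2–B4, B3–B5, B2–B6

Every bag has size at most 2, so the width is 2 − 1 = 1 and tw(G) ≤ 1. Since G has at least one edge (e.g. 5–6), it is not an edgeless graph, so tw(G) ≥ 1. Therefore the treewidth is 1.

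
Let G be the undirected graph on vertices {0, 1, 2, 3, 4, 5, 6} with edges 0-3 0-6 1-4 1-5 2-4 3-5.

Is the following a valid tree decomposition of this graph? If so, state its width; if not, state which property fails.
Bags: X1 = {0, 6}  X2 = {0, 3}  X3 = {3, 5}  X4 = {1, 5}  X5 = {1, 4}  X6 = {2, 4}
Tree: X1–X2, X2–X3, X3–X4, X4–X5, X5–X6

Yes; width 1.

Every vertex of G appears in some bag (union = {0, 1, 2, 3, 4, 5, 6}); every edge is covered by a bag; and for each vertex v the set of bags containing v is connected in the bag tree. The decomposition is therefore valid. The largest bag has 2 vertices, so the width is 1.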